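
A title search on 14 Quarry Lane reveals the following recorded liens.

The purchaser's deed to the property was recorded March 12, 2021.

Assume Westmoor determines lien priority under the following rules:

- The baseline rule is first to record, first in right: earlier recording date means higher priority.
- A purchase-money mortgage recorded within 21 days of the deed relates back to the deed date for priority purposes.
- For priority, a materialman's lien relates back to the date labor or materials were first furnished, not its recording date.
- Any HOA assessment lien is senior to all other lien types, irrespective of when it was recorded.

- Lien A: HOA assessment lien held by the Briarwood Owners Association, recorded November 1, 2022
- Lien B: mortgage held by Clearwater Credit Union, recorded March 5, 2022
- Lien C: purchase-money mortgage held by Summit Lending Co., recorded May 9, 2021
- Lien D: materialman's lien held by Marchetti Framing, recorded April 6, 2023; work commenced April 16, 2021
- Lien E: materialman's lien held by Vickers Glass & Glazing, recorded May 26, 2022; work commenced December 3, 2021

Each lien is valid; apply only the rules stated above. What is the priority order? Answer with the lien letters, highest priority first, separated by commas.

A, D, C, E, B

First, effective dates: C was recorded 58 days after the deed — beyond 21 days — so no relation-back applies; D's effective date is April 16, 2021, when work began; E relates back to December 3, 2021 (work commenced).
As an HOA assessment lien, A is senior to every other lien.
Ordering the rest by effective date: D (April 16, 2021), C (May 9, 2021), E (December 3, 2021), B (March 5, 2022).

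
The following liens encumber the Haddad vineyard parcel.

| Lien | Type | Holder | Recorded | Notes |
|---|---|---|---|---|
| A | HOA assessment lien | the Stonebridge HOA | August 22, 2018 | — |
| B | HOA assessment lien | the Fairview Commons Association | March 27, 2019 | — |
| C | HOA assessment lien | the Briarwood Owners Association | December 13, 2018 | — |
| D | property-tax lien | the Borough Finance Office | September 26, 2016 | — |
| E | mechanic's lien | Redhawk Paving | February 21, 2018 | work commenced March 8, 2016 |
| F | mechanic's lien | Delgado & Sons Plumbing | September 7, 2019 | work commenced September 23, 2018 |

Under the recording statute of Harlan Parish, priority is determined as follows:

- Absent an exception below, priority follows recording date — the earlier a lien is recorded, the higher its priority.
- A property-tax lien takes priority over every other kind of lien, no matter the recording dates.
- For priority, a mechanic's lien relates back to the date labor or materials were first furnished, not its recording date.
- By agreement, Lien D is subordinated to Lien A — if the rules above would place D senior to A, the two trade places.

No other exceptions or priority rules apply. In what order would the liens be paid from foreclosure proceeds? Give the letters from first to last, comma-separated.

A, E, D, F, C, B

Effective dates: E's effective date is March 8, 2016, when work began; F is treated as recorded September 23, 2018, the work-commencement date.
As a property-tax lien, D is senior to every other lien.
The other liens, earliest effective date first: E (March 8, 2016), A (August 22, 2018), F (September 23, 2018), C (December 13, 2018), B (March 27, 2019).
D would otherwise be senior to A, so under the subordination agreement D and A exchange positions.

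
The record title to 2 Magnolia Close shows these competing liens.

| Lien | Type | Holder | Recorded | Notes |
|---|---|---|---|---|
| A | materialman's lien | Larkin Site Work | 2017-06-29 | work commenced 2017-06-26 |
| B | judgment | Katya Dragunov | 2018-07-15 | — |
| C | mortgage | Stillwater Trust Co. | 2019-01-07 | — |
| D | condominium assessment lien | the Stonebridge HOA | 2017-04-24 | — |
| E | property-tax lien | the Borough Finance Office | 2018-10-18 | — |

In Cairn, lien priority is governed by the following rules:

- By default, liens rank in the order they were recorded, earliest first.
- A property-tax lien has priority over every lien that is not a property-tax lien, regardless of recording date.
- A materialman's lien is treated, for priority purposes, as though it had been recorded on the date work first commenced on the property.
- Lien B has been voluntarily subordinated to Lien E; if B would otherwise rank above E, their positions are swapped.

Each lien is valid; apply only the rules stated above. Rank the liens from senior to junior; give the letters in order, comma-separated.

Effective dates: A's effective date is 2017-06-26, when work began.
As a property-tax lien, E is senior to every other lien.
The other liens, earliest effective date first: D (2017-04-24), A (2017-06-26), B (2018-07-15), C (2019-01-07).
B already ranks below E; the subordination has no effect.

E, D, A, B, C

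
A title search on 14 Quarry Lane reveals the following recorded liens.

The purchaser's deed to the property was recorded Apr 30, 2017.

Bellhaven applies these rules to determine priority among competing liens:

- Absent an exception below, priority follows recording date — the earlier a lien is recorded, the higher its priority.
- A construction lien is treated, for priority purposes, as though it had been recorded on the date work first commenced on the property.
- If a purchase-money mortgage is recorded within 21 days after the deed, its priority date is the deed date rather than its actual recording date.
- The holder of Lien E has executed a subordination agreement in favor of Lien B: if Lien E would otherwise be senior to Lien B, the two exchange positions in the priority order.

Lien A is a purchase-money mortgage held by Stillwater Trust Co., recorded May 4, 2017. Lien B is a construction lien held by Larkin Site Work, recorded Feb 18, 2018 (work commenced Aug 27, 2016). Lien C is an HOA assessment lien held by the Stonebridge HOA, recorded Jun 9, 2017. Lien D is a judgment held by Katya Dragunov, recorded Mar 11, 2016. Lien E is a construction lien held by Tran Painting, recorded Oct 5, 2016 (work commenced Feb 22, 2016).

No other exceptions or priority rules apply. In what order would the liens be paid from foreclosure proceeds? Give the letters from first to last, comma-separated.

Adjusting effective dates: A's effective date is the deed date, Apr 30, 2017; B is treated as recorded Aug 27, 2016, the work-commencement date; E's effective date is Feb 22, 2016, when work began.
By effective date: E (Feb 22, 2016), D (Mar 11, 2016), B (Aug 27, 2016), A (Apr 30, 2017), C (Jun 9, 2017).
The subordination applies — E was senior to B — so E and B swap.

B, D, E, A, C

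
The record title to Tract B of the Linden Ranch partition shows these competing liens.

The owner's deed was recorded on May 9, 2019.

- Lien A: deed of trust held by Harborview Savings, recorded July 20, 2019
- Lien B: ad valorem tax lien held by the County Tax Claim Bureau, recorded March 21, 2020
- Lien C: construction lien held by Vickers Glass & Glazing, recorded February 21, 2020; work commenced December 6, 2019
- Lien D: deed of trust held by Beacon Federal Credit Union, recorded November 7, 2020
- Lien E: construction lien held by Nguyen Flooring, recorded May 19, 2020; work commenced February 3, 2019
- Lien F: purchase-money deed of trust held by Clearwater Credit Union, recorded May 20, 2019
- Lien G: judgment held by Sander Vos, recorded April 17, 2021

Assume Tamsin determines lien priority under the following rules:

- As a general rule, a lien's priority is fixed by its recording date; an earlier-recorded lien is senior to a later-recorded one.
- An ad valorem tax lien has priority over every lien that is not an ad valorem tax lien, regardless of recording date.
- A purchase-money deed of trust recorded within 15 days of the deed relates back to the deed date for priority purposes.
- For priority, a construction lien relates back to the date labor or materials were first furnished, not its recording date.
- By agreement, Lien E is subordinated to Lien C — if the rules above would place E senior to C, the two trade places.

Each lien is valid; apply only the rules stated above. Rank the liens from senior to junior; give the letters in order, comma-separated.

B, C, F, A, E, D, G

Effective dates: C's effective date is December 6, 2019, when work began; E relates back to February 3, 2019 (work commenced); F was recorded within the 15-day window, so its effective date is the deed date May 9, 2019.
B, as an ad valorem tax lien, has superpriority and ranks first.
Ordering the rest by effective date: E (February 3, 2019), F (May 9, 2019), A (July 20, 2019), C (December 6, 2019), D (November 7, 2020), G (April 17, 2021).
Because E would otherwise rank above C, the subordination swaps them.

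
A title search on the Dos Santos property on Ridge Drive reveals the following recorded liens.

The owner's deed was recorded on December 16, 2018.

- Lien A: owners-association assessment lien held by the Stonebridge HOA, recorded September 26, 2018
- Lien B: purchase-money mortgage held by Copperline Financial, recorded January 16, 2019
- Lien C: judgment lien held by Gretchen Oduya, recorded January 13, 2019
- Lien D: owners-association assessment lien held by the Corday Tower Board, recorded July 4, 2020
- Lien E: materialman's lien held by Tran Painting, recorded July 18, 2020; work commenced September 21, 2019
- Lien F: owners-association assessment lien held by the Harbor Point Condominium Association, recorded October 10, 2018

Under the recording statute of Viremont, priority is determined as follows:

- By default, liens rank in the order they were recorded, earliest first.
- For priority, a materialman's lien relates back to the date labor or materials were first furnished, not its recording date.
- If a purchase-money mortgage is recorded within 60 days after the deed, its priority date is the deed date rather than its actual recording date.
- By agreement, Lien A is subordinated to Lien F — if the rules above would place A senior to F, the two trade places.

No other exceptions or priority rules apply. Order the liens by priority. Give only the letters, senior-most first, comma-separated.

Effective dates: B relates back to the deed date December 16, 2018; E's effective date is September 21, 2019, when work began.
By effective date: A (September 26, 2018), F (October 10, 2018), B (December 16, 2018), C (January 13, 2019), E (September 21, 2019), D (July 4, 2020).
A is senior to F before the subordination, so the two trade places.

F, A, B, C, E, D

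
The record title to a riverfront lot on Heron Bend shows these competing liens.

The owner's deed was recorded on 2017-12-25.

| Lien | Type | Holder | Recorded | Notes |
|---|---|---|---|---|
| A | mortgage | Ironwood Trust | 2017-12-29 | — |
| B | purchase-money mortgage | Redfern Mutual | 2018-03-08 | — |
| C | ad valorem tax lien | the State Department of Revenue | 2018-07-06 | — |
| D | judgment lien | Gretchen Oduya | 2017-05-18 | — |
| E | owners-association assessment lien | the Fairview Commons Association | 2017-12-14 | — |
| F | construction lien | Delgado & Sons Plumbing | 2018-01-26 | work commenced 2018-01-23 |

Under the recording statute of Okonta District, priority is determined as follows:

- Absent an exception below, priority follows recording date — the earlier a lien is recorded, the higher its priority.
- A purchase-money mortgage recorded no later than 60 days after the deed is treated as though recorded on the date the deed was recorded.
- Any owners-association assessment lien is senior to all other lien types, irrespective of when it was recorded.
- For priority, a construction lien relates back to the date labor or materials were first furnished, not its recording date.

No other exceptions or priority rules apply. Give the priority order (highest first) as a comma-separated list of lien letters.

Effective dates after the stated exceptions: B was recorded 73 days after the deed — beyond 60 days — so no relation-back applies; F relates back to 2018-01-23 (work commenced).
As an owners-association assessment lien, E is senior to every other lien.
The other liens, earliest effective date first: D (2017-05-18), A (2017-12-29), F (2018-01-23), B (2018-03-08), C (2018-07-06).

E, D, A, F, B, C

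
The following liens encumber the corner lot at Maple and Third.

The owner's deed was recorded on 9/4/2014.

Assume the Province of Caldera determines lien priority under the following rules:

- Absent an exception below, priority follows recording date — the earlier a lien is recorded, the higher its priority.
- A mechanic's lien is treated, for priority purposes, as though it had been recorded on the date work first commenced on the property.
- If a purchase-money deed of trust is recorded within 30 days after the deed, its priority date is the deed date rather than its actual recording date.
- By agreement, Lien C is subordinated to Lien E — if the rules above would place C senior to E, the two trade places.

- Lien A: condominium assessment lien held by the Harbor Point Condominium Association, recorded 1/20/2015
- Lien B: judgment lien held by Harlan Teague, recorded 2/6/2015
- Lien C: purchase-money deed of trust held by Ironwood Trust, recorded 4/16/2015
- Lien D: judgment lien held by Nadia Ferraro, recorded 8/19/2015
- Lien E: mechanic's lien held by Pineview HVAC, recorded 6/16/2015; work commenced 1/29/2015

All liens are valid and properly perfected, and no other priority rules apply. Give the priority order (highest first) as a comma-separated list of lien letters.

Adjusting effective dates: C missed the 30-day window (224 days after the deed), so its recording date stands; E is treated as recorded 1/29/2015, the work-commencement date.
Ordering by effective date: A (1/20/2015), E (1/29/2015), B (2/6/2015), C (4/16/2015), D (8/19/2015).
Since C is not senior to E, the subordination leaves the order unchanged.

A, E, B, C, D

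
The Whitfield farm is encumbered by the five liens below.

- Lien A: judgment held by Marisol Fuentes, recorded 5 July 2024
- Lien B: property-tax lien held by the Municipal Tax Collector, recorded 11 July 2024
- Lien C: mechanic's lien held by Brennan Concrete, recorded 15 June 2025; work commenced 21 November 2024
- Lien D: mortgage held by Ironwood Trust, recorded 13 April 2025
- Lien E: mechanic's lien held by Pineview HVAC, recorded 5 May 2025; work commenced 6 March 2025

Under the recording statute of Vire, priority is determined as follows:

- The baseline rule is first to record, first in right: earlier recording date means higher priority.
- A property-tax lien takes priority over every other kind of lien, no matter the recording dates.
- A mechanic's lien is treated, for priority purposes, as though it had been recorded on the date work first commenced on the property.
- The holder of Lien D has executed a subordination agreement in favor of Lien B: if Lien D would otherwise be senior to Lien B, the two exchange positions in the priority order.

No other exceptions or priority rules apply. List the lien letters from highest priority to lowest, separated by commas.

B, A, C, E, D

Effective dates after the stated exceptions: C relates back to 21 November 2024 (work commenced); E is treated as recorded 6 March 2025, the work-commencement date.
B is a property-tax lien and takes priority over every other lien.
Ordering the rest by effective date: A (5 July 2024), C (21 November 2024), E (6 March 2025), D (13 April 2025).
D already ranks below B; the subordination has no effect.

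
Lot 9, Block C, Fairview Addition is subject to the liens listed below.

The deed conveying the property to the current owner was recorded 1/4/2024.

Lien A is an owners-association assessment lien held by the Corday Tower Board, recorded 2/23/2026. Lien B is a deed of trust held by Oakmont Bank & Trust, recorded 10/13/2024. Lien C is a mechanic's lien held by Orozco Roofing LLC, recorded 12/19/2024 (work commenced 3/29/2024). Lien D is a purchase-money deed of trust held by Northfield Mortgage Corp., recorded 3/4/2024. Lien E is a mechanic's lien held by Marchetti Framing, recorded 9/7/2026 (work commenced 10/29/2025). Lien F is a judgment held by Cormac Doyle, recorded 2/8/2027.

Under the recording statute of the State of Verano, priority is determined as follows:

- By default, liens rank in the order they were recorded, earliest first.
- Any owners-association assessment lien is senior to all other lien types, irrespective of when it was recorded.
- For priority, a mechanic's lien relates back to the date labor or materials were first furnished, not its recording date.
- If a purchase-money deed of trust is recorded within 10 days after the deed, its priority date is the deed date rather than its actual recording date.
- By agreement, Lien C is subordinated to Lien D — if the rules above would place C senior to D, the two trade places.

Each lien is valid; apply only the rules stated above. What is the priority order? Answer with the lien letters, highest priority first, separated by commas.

Effective dates after the stated exceptions: C's effective date is 3/29/2024, when work began; D was recorded 60 days after the deed — beyond 10 days — so no relation-back applies; E relates back to 10/29/2025 (work commenced).
A is an owners-association assessment lien, so it outranks all other liens regardless of date.
Remaining liens by effective date: D (3/4/2024), C (3/29/2024), B (10/13/2024), E (10/29/2025), F (2/8/2027).
Since C is not senior to D, the subordination leaves the order unchanged.

A, D, C, B, E, F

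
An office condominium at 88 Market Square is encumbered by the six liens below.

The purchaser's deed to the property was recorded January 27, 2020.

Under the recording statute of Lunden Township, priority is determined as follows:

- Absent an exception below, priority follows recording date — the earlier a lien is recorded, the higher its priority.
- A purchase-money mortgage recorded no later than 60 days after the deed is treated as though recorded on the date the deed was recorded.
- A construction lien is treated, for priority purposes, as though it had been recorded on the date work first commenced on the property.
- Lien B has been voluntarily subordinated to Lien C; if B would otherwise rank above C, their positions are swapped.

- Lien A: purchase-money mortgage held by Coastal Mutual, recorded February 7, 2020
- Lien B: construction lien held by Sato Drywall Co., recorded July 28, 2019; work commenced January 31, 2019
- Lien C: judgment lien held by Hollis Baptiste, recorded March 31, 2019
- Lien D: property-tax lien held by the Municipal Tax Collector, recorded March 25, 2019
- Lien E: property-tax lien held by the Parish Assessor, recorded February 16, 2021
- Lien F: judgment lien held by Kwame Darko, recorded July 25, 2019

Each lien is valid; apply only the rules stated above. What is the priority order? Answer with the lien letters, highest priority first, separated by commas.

C, D, B, F, A, E

Adjusting effective dates: A relates back to the deed date January 27, 2020; B is treated as recorded January 31, 2019, the work-commencement date.
Ordering by effective date: B (January 31, 2019), D (March 25, 2019), C (March 31, 2019), F (July 25, 2019), A (January 27, 2020), E (February 16, 2021).
B is senior to C before the subordination, so the two trade places.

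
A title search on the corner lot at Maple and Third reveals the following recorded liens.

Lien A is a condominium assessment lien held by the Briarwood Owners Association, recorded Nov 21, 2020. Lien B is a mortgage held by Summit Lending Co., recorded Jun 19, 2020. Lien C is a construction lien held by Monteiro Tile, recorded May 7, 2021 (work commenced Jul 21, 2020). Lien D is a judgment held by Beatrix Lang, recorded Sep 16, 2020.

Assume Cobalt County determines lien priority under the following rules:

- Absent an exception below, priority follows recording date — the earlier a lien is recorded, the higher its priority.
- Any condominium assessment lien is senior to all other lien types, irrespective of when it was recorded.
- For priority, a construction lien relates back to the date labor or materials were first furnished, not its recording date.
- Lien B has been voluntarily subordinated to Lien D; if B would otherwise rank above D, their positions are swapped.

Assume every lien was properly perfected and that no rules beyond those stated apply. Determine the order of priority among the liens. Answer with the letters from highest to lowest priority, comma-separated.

A, D, C, B

Effective dates: C relates back to Jul 21, 2020 (work commenced).
A is a condominium assessment lien, so it outranks all other liens regardless of date.
Remaining liens by effective date: B (Jun 19, 2020), C (Jul 21, 2020), D (Sep 16, 2020).
Because B would otherwise rank above D, the subordination swaps them.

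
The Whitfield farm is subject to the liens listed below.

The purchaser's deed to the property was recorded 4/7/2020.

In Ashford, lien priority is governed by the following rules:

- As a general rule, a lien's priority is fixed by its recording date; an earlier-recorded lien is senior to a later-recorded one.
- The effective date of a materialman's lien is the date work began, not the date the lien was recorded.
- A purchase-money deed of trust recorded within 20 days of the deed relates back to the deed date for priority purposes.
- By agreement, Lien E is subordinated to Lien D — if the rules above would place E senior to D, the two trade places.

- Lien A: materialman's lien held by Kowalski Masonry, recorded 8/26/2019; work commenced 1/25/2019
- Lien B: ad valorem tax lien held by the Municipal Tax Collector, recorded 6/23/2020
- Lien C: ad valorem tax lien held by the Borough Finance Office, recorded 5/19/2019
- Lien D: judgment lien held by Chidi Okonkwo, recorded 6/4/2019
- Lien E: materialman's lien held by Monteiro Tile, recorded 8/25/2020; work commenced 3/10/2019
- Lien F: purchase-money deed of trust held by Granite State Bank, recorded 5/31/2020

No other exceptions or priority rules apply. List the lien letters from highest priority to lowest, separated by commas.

Effective dates after the stated exceptions: A's effective date is 1/25/2019, when work began; E relates back to 3/10/2019 (work commenced); F missed the 20-day window (54 days after the deed), so its recording date stands.
Sorted by effective date: A (1/25/2019), E (3/10/2019), C (5/19/2019), D (6/4/2019), F (5/31/2020), B (6/23/2020).
The subordination applies — E was senior to D — so E and D swap.

A, D, C, E, F, B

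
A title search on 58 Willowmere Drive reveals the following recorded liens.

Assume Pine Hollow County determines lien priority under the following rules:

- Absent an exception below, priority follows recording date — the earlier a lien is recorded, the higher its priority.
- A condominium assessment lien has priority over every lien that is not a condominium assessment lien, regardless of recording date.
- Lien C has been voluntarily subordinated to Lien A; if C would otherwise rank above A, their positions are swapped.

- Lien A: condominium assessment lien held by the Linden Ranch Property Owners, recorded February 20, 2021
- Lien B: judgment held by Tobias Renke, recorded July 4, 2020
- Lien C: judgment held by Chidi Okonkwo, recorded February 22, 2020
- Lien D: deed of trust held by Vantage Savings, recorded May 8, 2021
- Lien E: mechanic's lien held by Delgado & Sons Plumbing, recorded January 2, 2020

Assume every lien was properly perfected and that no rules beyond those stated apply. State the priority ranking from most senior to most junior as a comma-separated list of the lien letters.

A, E, C, B, D

A is a condominium assessment lien and takes priority over every other lien.
Among the remaining liens, by effective date: E (January 2, 2020), C (February 22, 2020), B (July 4, 2020), D (May 8, 2021).
C is already junior to A, so the subordination agreement changes nothing.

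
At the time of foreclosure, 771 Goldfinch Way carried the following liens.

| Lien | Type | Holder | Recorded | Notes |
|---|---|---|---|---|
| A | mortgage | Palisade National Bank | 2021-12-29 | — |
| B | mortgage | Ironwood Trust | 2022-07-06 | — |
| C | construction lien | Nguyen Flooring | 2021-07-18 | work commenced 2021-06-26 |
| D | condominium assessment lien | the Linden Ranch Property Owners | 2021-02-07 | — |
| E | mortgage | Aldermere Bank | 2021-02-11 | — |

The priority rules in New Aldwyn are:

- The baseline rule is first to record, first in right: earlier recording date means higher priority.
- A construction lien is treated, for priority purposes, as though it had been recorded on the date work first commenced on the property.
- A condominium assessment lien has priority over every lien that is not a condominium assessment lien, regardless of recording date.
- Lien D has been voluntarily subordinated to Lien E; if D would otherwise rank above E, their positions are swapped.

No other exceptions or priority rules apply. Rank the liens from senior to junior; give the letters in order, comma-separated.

Adjusting effective dates: C's effective date is 2021-06-26, when work began.
D is a condominium assessment lien, so it outranks all other liens regardless of date.
Among the remaining liens, by effective date: E (2021-02-11), C (2021-06-26), A (2021-12-29), B (2022-07-06).
D would otherwise be senior to E, so under the subordination agreement D and E exchange positions.

E, D, C, A, B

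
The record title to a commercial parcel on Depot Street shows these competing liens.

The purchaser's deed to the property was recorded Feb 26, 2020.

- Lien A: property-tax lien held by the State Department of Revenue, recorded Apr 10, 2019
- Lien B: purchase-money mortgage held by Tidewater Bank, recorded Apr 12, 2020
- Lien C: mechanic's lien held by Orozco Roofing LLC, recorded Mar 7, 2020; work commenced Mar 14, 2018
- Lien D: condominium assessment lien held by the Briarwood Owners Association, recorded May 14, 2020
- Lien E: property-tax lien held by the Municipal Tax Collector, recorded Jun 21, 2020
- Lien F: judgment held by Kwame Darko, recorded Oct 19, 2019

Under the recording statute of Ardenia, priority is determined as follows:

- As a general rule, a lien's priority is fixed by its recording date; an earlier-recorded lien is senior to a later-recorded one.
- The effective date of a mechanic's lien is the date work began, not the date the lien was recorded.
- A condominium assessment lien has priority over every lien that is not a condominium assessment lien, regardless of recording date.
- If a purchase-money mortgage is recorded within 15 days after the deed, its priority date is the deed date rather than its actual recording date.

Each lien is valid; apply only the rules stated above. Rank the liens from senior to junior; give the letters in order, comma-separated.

D, C, A, F, B, E

Effective dates after the stated exceptions: B was recorded 46 days after the deed — beyond 15 days — so no relation-back applies; C relates back to Mar 14, 2018 (work commenced).
As a condominium assessment lien, D is senior to every other lien.
Among the remaining liens, by effective date: C (Mar 14, 2018), A (Apr 10, 2019), F (Oct 19, 2019), B (Apr 12, 2020), E (Jun 21, 2020).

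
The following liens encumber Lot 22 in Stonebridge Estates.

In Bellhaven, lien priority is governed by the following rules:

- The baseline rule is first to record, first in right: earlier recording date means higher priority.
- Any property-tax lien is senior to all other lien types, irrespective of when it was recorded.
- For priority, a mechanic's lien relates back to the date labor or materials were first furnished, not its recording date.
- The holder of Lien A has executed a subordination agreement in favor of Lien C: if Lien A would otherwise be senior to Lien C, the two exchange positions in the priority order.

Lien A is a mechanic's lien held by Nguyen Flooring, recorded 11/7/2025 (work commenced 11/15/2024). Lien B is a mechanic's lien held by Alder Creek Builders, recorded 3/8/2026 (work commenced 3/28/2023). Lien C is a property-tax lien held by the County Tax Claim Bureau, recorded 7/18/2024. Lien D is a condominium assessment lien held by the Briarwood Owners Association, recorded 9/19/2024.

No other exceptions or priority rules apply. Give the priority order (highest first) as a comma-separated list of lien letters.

C, B, D, A

First, effective dates: A's effective date is 11/15/2024, when work began; B relates back to 3/28/2023 (work commenced).
C is a property-tax lien and takes priority over every other lien.
The other liens, earliest effective date first: B (3/28/2023), D (9/19/2024), A (11/15/2024).
Since A is not senior to C, the subordination leaves the order unchanged.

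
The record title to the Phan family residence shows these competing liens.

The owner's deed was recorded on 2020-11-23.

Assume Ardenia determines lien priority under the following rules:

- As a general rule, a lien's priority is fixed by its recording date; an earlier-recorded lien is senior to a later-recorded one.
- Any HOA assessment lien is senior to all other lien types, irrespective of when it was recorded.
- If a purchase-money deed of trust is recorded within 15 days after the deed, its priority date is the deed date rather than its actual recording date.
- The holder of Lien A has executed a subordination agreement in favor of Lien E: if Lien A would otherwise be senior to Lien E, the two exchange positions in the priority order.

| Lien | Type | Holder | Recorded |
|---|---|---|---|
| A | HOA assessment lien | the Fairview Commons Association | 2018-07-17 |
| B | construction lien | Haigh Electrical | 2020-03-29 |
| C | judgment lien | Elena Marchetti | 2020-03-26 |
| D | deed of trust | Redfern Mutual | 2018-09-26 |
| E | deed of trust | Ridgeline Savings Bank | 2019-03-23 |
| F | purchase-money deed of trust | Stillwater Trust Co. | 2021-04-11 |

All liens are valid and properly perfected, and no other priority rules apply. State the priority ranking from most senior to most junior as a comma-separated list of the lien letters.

Effective dates: F missed the 15-day window (139 days after the deed), so its recording date stands.
A is an HOA assessment lien, so it outranks all other liens regardless of date.
The other liens, earliest effective date first: D (2018-09-26), E (2019-03-23), C (2020-03-26), B (2020-03-29), F (2021-04-11).
The subordination applies — A was senior to E — so A and E swap.

E, D, A, C, B, F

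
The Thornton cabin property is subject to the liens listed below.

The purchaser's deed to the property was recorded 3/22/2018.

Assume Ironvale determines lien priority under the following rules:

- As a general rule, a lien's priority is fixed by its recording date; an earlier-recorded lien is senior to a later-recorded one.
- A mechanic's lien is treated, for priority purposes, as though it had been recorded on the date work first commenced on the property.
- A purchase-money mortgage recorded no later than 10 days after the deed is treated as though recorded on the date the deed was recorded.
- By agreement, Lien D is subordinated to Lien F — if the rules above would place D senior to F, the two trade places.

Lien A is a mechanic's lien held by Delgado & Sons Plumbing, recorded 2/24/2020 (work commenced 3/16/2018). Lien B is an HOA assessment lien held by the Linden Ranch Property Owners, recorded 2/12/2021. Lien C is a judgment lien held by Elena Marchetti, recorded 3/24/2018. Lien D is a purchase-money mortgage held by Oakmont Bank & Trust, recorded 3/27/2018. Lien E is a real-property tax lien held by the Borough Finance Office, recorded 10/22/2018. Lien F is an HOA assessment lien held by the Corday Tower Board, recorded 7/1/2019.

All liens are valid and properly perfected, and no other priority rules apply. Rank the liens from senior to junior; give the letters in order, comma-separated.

A, F, C, E, D, B

Adjusting effective dates: A is treated as recorded 3/16/2018, the work-commencement date; D's effective date is the deed date, 3/22/2018.
Ordering by effective date: A (3/16/2018), D (3/22/2018), C (3/24/2018), E (10/22/2018), F (7/1/2019), B (2/12/2021).
The subordination applies — D was senior to F — so D and F swap.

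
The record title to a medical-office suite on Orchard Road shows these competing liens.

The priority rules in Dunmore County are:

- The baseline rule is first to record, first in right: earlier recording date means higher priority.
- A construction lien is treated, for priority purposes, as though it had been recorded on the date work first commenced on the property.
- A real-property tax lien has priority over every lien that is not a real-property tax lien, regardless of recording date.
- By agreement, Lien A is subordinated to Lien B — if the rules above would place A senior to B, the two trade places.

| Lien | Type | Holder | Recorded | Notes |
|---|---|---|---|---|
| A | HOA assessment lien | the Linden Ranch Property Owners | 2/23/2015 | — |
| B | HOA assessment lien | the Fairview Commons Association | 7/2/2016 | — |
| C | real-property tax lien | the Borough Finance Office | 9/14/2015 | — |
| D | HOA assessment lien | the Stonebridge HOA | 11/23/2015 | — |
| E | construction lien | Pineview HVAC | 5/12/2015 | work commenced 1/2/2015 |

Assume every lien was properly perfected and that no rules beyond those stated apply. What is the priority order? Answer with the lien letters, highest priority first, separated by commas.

First, effective dates: E is treated as recorded 1/2/2015, the work-commencement date.
C, as a real-property tax lien, has superpriority and ranks first.
The other liens, earliest effective date first: E (1/2/2015), A (2/23/2015), D (11/23/2015), B (7/2/2016).
Because A would otherwise rank above B, the subordination swaps them.

C, E, B, D, A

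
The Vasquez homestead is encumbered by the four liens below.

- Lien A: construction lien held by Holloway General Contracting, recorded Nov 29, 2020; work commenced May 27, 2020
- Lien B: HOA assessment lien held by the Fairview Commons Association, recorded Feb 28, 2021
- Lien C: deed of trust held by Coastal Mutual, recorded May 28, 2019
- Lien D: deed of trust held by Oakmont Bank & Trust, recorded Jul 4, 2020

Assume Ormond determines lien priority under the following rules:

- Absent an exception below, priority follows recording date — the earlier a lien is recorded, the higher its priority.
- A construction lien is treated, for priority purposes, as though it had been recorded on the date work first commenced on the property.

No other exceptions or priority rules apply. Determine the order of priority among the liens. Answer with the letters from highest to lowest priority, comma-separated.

C, A, D, B

Effective dates after the stated exceptions: A is treated as recorded May 27, 2020, the work-commencement date.
Sorted by effective date: C (May 28, 2019), A (May 27, 2020), D (Jul 4, 2020), B (Feb 28, 2021).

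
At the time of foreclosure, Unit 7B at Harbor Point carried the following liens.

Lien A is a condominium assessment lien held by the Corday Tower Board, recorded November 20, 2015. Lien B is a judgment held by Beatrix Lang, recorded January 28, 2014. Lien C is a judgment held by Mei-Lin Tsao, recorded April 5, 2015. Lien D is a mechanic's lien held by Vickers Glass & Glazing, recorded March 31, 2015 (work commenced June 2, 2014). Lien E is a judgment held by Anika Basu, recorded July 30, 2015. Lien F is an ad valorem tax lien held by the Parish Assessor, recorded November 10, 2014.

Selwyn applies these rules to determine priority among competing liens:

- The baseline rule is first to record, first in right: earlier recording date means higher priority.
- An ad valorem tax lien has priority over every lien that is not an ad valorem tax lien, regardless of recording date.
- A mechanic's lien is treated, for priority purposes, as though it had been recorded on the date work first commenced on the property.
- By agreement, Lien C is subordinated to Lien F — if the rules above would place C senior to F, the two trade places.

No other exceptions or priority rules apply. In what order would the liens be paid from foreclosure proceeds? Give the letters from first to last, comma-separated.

Effective dates after the stated exceptions: D's effective date is June 2, 2014, when work began.
As an ad valorem tax lien, F is senior to every other lien.
Among the remaining liens, by effective date: B (January 28, 2014), D (June 2, 2014), C (April 5, 2015), E (July 30, 2015), A (November 20, 2015).
C is already junior to F, so the subordination agreement changes nothing.

F, B, D, C, E, A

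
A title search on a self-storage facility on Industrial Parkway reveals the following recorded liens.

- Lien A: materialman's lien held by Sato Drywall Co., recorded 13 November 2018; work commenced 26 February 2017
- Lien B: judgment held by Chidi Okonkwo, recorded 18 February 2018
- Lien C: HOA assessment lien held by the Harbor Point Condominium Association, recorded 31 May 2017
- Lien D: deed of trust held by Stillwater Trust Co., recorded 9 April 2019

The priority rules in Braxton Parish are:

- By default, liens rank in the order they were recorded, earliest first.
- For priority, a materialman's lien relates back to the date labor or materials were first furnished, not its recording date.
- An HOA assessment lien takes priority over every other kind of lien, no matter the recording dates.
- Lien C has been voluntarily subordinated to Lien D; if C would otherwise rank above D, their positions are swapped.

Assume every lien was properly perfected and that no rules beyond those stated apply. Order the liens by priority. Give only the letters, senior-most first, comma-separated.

D, A, B, C

Effective dates after the stated exceptions: A's effective date is 26 February 2017, when work began.
As an HOA assessment lien, C is senior to every other lien.
The other liens, earliest effective date first: A (26 February 2017), B (18 February 2018), D (9 April 2019).
The subordination applies — C was senior to D — so C and D swap.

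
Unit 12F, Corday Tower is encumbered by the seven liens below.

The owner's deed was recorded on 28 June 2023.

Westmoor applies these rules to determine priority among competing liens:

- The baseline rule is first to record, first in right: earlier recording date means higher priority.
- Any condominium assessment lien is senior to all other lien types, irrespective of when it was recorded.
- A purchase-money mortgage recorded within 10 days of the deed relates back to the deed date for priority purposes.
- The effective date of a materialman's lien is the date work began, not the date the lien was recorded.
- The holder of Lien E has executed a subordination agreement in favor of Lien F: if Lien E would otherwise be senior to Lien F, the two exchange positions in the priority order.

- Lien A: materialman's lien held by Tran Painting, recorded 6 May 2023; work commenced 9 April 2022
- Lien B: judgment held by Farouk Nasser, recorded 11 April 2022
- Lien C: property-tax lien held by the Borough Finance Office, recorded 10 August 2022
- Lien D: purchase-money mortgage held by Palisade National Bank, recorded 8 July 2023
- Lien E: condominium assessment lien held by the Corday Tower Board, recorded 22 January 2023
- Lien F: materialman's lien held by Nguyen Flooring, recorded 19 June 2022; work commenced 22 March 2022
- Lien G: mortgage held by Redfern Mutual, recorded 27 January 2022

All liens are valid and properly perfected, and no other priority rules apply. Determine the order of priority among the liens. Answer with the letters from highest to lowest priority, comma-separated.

F, G, E, A, B, C, D

Effective dates after the stated exceptions: A relates back to 9 April 2022 (work commenced); D was recorded within the 10-day window, so its effective date is the deed date 28 June 2023; F relates back to 22 March 2022 (work commenced).
E is a condominium assessment lien and takes priority over every other lien.
Among the remaining liens, by effective date: G (27 January 2022), F (22 March 2022), A (9 April 2022), B (11 April 2022), C (10 August 2022), D (28 June 2023).
Because E would otherwise rank above F, the subordination swaps them.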